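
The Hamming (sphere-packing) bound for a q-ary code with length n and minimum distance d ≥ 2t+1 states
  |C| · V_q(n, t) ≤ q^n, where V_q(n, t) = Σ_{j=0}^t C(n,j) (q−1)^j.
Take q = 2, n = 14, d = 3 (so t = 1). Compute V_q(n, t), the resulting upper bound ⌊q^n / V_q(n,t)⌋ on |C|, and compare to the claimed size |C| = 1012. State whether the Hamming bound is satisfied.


V_q(n, t) = 15, q^n = 16384, Hamming bound = 1092, |C| = 1012 ≤ bound (satisfied).

Step 1: Compute V_q(n, t) = Σ_{j=0}^1 C(n, j) (q−1)^j.
  j = 0: C(14,0)·(1)^0 = 1·1 = 1.
  j = 1: C(14,1)·(1)^1 = 14·1 = 14.
  V_q(n, t) = 1 + 14 = 15.
Step 2: q^n = 2^14 = 16384.
Step 3: Hamming bound ⌊q^n / V_q(n,t)⌋ = ⌊16384/15⌋ = 1092.
Step 4: Compare |C| = 1012 to 1092: satisfied.
The claimed |C| lies below the Hamming bound.


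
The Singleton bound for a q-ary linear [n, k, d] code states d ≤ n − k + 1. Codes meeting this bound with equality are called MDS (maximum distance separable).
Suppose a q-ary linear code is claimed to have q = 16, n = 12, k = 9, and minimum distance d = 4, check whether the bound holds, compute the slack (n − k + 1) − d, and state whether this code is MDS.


Singleton RHS = n − k + 1 = 4, slack = 0, bound satisfied, MDS.

Singleton bound: d ≤ n − k + 1.
Here n = 12, k = 9, so n − k + 1 = 4.
Given d = 4, check d ≤ 4: YES.
Slack = (n − k + 1) − d = 0.
The code is MDS (slack = 0).
Description: the claimed parameters are [12, 9, 4]_16; such a code would be MDS (meets Singleton bound).


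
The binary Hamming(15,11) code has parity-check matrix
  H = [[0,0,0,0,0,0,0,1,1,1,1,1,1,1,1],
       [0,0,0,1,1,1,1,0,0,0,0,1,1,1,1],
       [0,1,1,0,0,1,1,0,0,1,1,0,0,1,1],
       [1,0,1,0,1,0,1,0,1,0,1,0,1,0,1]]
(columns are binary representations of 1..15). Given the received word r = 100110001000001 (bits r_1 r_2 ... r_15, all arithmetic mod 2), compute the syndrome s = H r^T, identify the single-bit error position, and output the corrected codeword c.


s = (0, 1, 1, 0)^T, error position = 6, corrected codeword c = 100111001000001

Compute s = H r^T mod 2 one row at a time:
  s_1 = 0 + 1 + 0 + 0 + 0 + 0 + 0 + 1 = 2 ≡ 0 (mod 2).
  s_2 = 1 + 1 + 0 + 0 + 0 + 0 + 0 + 1 = 3 ≡ 1 (mod 2).
  s_3 = 0 + 0 + 0 + 0 + 0 + 0 + 0 + 1 = 1 ≡ 1 (mod 2).
  s_4 = 1 + 0 + 1 + 0 + 1 + 0 + 0 + 1 = 4 ≡ 0 (mod 2).
s = (0, 1, 1, 0)^T — this equals column 6 of H (binary 0110), so error is at position 6.
Correct: flip bit 6 of r = 100110001000001 to get c = 100111001000001.


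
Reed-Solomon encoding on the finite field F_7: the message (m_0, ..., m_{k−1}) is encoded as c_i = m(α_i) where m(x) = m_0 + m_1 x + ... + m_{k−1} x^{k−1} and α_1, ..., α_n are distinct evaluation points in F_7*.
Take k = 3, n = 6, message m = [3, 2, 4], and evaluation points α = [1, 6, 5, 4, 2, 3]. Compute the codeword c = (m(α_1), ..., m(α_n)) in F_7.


c = [2, 5, 1, 5, 2, 3]

Message polynomial: m(x) = 3 + 2·x + 4·x^2 (mod 7).
For each evaluation point α_i, compute m(α_i) mod 7:
  α_1 = 1: Horner steps 4 → 6 → 2, so m(1) = 2.
  α_2 = 6: Horner steps 4 → 5 → 5, so m(6) = 5.
  α_3 = 5: Horner steps 4 → 1 → 1, so m(5) = 1.
  α_4 = 4: Horner steps 4 → 4 → 5, so m(4) = 5.
  α_5 = 2: Horner steps 4 → 3 → 2, so m(2) = 2.
  α_6 = 3: Horner steps 4 → 0 → 3, so m(3) = 3.
Codeword c = [2, 5, 1, 5, 2, 3] ∈ F_7^6.


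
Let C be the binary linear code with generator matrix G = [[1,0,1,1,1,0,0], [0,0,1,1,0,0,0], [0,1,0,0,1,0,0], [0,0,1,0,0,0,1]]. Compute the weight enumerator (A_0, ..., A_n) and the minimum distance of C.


Weight distribution: A_0 = 1, A_2 = 6, A_4 = 9. Minimum distance d = 2.

Enumerate all 2^4 = 16 messages m ∈ F_2^4.
For each, compute codeword c = mG in F_2^7, then tally its weight.
  m = 0000 → c = 0000000, weight = 0.
  m = 1000 → c = 1011100, weight = 4.
  m = 0100 → c = 0011000, weight = 2.
  m = 1100 → c = 1000100, weight = 2.
  m = 0010 → c = 0100100, weight = 2.
  m = 1010 → c = 1111000, weight = 4.
  m = 0110 → c = 0111100, weight = 4.
  m = 1110 → c = 1100000, weight = 2.
  m = 0001 → c = 0010001, weight = 2.
  m = 1001 → c = 1001101, weight = 4.
  m = 0101 → c = 0001001, weight = 2.
  m = 1101 → c = 1010101, weight = 4.
  m = 0011 → c = 0110101, weight = 4.
  m = 1011 → c = 1101001, weight = 4.
  m = 0111 → c = 0101101, weight = 4.
  m = 1111 → c = 1110001, weight = 4.
Tally weights:
  weight 0: 1 codewords.
  weight 2: 6 codewords.
  weight 4: 9 codewords.
Minimum distance d = smallest w > 0 with A_w > 0 = 2.
Sanity: Σ A_w = 16 = 2^4 = 16 ✓.


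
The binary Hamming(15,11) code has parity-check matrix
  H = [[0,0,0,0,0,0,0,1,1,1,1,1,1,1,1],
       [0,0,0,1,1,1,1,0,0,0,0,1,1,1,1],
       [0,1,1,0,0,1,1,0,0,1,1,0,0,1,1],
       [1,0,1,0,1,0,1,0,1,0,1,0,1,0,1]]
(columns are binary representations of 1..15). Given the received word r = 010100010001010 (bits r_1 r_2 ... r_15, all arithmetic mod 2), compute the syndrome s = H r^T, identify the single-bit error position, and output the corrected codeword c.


s = (1, 1, 0, 0)^T, error position = 12, corrected codeword c = 010100010000010

Compute s = H r^T mod 2 one row at a time:
  s_1 = 1 + 0 + 0 + 0 + 1 + 0 + 1 + 0 = 3 ≡ 1 (mod 2).
  s_2 = 1 + 0 + 0 + 0 + 1 + 0 + 1 + 0 = 3 ≡ 1 (mod 2).
  s_3 = 1 + 0 + 0 + 0 + 0 + 0 + 1 + 0 = 2 ≡ 0 (mod 2).
  s_4 = 0 + 0 + 0 + 0 + 0 + 0 + 0 + 0 = 0 ≡ 0 (mod 2).
s = (1, 1, 0, 0)^T — this equals column 12 of H (binary 1100), so error is at position 12.
Correct: flip bit 12 of r = 010100010001010 to get c = 010100010000010.


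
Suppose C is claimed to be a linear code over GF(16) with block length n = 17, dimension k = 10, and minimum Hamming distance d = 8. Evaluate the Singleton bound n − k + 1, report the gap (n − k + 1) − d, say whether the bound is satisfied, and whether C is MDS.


Singleton RHS = n − k + 1 = 8, slack = 0, bound satisfied, MDS.

Singleton bound: d ≤ n − k + 1.
Here n = 17, k = 10, so n − k + 1 = 8.
Given d = 8, check d ≤ 8: YES.
Slack = (n − k + 1) − d = 0.
The code is MDS (slack = 0).
Description: the claimed parameters are [17, 10, 8]_16; such a code would be MDS (meets Singleton bound).


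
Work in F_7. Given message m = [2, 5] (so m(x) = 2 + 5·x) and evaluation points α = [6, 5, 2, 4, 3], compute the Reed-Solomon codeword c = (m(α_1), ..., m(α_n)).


c = [4, 6, 5, 1, 3]

Message polynomial: m(x) = 2 + 5·x (mod 7).
For each evaluation point α_i, compute m(α_i) mod 7:
  α_1 = 6: Horner steps 5 → 4, so m(6) = 4.
  α_2 = 5: Horner steps 5 → 6, so m(5) = 6.
  α_3 = 2: Horner steps 5 → 5, so m(2) = 5.
  α_4 = 4: Horner steps 5 → 1, so m(4) = 1.
  α_5 = 3: Horner steps 5 → 3, so m(3) = 3.
Codeword c = [4, 6, 5, 1, 3] ∈ F_7^5.


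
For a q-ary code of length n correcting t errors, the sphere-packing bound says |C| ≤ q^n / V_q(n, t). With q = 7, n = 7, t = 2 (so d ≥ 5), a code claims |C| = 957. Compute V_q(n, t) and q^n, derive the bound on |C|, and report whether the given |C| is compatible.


V_q(n, t) = 799, q^n = 823543, Hamming bound = 1030, |C| = 957 ≤ bound (satisfied).

Step 1: Compute V_q(n, t) = Σ_{j=0}^2 C(n, j) (q−1)^j.
  j = 0: C(7,0)·(6)^0 = 1·1 = 1.
  j = 1: C(7,1)·(6)^1 = 7·6 = 42.
  j = 2: C(7,2)·(6)^2 = 21·36 = 756.
  V_q(n, t) = 1 + 42 + 756 = 799.
Step 2: q^n = 7^7 = 823543.
Step 3: Hamming bound ⌊q^n / V_q(n,t)⌋ = ⌊823543/799⌋ = 1030.
Step 4: Compare |C| = 957 to 1030: satisfied.
The claimed |C| lies below the Hamming bound.


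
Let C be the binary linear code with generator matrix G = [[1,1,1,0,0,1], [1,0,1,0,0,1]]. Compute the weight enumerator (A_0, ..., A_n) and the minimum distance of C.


Weight distribution: A_0 = 1, A_1 = 1, A_3 = 1, A_4 = 1. Minimum distance d = 1.

Enumerate all 2^2 = 4 messages m ∈ F_2^2.
For each, compute codeword c = mG in F_2^6, then tally its weight.
  m = 00 → c = 000000, weight = 0.
  m = 10 → c = 111001, weight = 4.
  m = 01 → c = 101001, weight = 3.
  m = 11 → c = 010000, weight = 1.
Tally weights:
  weight 0: 1 codewords.
  weight 1: 1 codewords.
  weight 3: 1 codewords.
  weight 4: 1 codewords.
Minimum distance d = smallest w > 0 with A_w > 0 = 1.
Sanity: Σ A_w = 4 = 2^2 = 4 ✓.


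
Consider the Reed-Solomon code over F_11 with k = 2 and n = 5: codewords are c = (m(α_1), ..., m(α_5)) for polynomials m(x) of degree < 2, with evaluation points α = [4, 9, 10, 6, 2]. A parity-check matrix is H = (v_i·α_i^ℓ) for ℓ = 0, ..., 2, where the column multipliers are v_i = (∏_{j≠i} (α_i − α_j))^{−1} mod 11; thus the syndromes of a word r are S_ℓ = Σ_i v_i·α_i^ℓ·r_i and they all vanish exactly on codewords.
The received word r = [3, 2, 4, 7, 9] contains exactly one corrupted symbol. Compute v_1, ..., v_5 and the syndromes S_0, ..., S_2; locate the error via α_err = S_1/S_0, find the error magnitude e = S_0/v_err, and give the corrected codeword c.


S = (4, 8, 5), error at position 5, error magnitude e = 10, c = [3, 2, 4, 7, 10].

Step 1: column multipliers v_i = (∏_{j≠i}(α_i − α_j))^{−1} mod 11.
  i = 1 (α = 4): (4−9)(4−10)(4−6)(4−2) = (−5)·(−6)·(−2)·2 = −120 ≡ 1, so v_1 = 1^{−1} = 1 (mod 11).
  i = 2 (α = 9): (9−4)(9−10)(9−6)(9−2) = 5·(−1)·3·7 = −105 ≡ 5, so v_2 = 5^{−1} = 9 (mod 11).
  i = 3 (α = 10): (10−4)(10−9)(10−6)(10−2) = 6·1·4·8 = 192 ≡ 5, so v_3 = 5^{−1} = 9 (mod 11).
  i = 4 (α = 6): (6−4)(6−9)(6−10)(6−2) = 2·(−3)·(−4)·4 = 96 ≡ 8, so v_4 = 8^{−1} = 7 (mod 11).
  i = 5 (α = 2): (2−4)(2−9)(2−10)(2−6) = (−2)·(−7)·(−8)·(−4) = 448 ≡ 8, so v_5 = 8^{−1} = 7 (mod 11).
  v = [1, 9, 9, 7, 7].
Step 2: syndromes of r = [3, 2, 4, 7, 9] (all sums mod 11).
  S_0 = Σ v_i r_i = 1·3 + 9·2 + 9·4 + 7·7 + 7·9 = 169 ≡ 4.
  S_1 = Σ v_i α_i r_i = 1·4·3 + 9·9·2 + 9·10·4 + 7·6·7 + 7·2·9 = 954 ≡ 8.
  α_i^2 mod 11 = [5, 4, 1, 3, 4].
  S_2 = Σ v_i α_i^2 r_i = 1·5·3 + 9·4·2 + 9·1·4 + 7·3·7 + 7·4·9 = 522 ≡ 5.
  S = (4, 8, 5) ≠ 0, so r is not a codeword (an error is present).
Step 3: locate the error. For a single error e at position i, S_ℓ = v_i·e·α_i^ℓ, so α_err = S_1/S_0.
  S_0^{−1} = 4^{−1} = 3 (mod 11), so α_err = 8·3 = 24 ≡ 2 = α_5. Error position i = 5.
  Consistency check: S_2/S_1 = 5·7 = 35 ≡ 2 = α_err ✓ (single-error assumption holds).
Step 4: error magnitude e = S_0/v_5 = S_0·∏_{j≠5}(α_5 − α_j) = 4·8 = 32 ≡ 10 (mod 11).
Step 5: correct position 5: c_5 = r_5 − e = 9 − 10 ≡ 10 (mod 11). Hence c = [3, 2, 4, 7, 10].
  Check: interpolating c through the α_i gives m(x) = 6 + 2·x (degree < 2) with m(α_i) = c_i for every i, so c is indeed a codeword.


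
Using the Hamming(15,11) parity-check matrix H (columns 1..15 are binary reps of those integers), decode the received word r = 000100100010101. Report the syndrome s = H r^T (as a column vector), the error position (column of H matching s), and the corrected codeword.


s = (1, 0, 1, 0)^T, error position = 10, corrected codeword c = 000100100110101

Compute s = H r^T mod 2 one row at a time:
  s_1 = 0 + 0 + 0 + 1 + 0 + 1 + 0 + 1 = 3 ≡ 1 (mod 2).
  s_2 = 1 + 0 + 0 + 1 + 0 + 1 + 0 + 1 = 4 ≡ 0 (mod 2).
  s_3 = 0 + 0 + 0 + 1 + 0 + 1 + 0 + 1 = 3 ≡ 1 (mod 2).
  s_4 = 0 + 0 + 0 + 1 + 0 + 1 + 1 + 1 = 4 ≡ 0 (mod 2).
s = (1, 0, 1, 0)^T — this equals column 10 of H (binary 1010), so error is at position 10.
Correct: flip bit 10 of r = 000100100010101 to get c = 000100100110101.


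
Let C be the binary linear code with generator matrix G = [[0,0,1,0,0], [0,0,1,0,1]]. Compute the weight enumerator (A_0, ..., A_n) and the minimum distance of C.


Weight distribution: A_0 = 1, A_1 = 2, A_2 = 1. Minimum distance d = 1.

Enumerate all 2^2 = 4 messages m ∈ F_2^2.
For each, compute codeword c = mG in F_2^5, then tally its weight.
  m = 00 → c = 00000, weight = 0.
  m = 10 → c = 00100, weight = 1.
  m = 01 → c = 00101, weight = 2.
  m = 11 → c = 00001, weight = 1.
Tally weights:
  weight 0: 1 codewords.
  weight 1: 2 codewords.
  weight 2: 1 codewords.
Minimum distance d = smallest w > 0 with A_w > 0 = 1.
Sanity: Σ A_w = 4 = 2^2 = 4 ✓.


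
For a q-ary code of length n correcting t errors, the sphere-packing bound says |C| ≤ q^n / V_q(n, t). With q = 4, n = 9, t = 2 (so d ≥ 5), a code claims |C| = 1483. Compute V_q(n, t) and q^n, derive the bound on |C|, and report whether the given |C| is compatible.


V_q(n, t) = 352, q^n = 262144, Hamming bound = 744, |C| = 1483 > bound (violated).

Step 1: Compute V_q(n, t) = Σ_{j=0}^2 C(n, j) (q−1)^j.
  j = 0: C(9,0)·(3)^0 = 1·1 = 1.
  j = 1: C(9,1)·(3)^1 = 9·3 = 27.
  j = 2: C(9,2)·(3)^2 = 36·9 = 324.
  V_q(n, t) = 1 + 27 + 324 = 352.
Step 2: q^n = 4^9 = 262144.
Step 3: Hamming bound ⌊q^n / V_q(n,t)⌋ = ⌊262144/352⌋ = 744.
Step 4: Compare |C| = 1483 to 744: violated.
The claimed |C| lies above the Hamming bound, so no 4-ary code of length 9 with d ≥ 5 can have 1483 codewords.


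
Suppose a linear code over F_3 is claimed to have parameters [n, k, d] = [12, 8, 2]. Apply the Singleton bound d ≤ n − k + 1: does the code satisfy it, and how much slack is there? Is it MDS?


Singleton RHS = n − k + 1 = 5, slack = 3, bound satisfied, not MDS.

Singleton bound: d ≤ n − k + 1.
Here n = 12, k = 8, so n − k + 1 = 5.
Given d = 2, check d ≤ 5: YES.
Slack = (n − k + 1) − d = 3.
The code is NOT MDS (slack = 3 > 0).
Description: the claimed parameters are [12, 8, 2]_3; such a code would be non-MDS.


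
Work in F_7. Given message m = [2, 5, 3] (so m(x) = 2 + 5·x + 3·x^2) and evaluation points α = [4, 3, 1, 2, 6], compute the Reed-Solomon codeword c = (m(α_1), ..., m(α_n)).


c = [0, 2, 3, 3, 0]

Message polynomial: m(x) = 2 + 5·x + 3·x^2 (mod 7).
For each evaluation point α_i, compute m(α_i) mod 7:
  α_1 = 4: Horner steps 3 → 3 → 0, so m(4) = 0.
  α_2 = 3: Horner steps 3 → 0 → 2, so m(3) = 2.
  α_3 = 1: Horner steps 3 → 1 → 3, so m(1) = 3.
  α_4 = 2: Horner steps 3 → 4 → 3, so m(2) = 3.
  α_5 = 6: Horner steps 3 → 2 → 0, so m(6) = 0.
Codeword c = [0, 2, 3, 3, 0] ∈ F_7^5.


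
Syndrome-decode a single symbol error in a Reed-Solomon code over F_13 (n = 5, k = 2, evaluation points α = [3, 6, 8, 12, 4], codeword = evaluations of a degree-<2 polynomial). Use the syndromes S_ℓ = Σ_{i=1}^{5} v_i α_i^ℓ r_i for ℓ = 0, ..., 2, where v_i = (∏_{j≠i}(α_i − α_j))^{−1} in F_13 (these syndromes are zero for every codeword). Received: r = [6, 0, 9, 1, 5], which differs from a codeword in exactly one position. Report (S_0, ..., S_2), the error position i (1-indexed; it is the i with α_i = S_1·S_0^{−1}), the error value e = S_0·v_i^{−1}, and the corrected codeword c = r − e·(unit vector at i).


S = (1, 4, 3), error at position 5, error magnitude e = 1, c = [6, 0, 9, 1, 4].

Step 1: column multipliers v_i = (∏_{j≠i}(α_i − α_j))^{−1} mod 13.
  i = 1 (α = 3): (3−6)(3−8)(3−12)(3−4) = (−3)·(−5)·(−9)·(−1) = 135 ≡ 5, so v_1 = 5^{−1} = 8 (mod 13).
  i = 2 (α = 6): (6−3)(6−8)(6−12)(6−4) = 3·(−2)·(−6)·2 = 72 ≡ 7, so v_2 = 7^{−1} = 2 (mod 13).
  i = 3 (α = 8): (8−3)(8−6)(8−12)(8−4) = 5·2·(−4)·4 = −160 ≡ 9, so v_3 = 9^{−1} = 3 (mod 13).
  i = 4 (α = 12): (12−3)(12−6)(12−8)(12−4) = 9·6·4·8 = 1728 ≡ 12, so v_4 = 12^{−1} = 12 (mod 13).
  i = 5 (α = 4): (4−3)(4−6)(4−8)(4−12) = 1·(−2)·(−4)·(−8) = −64 ≡ 1, so v_5 = 1^{−1} = 1 (mod 13).
  v = [8, 2, 3, 12, 1].
Step 2: syndromes of r = [6, 0, 9, 1, 5] (all sums mod 13).
  S_0 = Σ v_i r_i = 8·6 + 2·0 + 3·9 + 12·1 + 1·5 = 92 ≡ 1.
  S_1 = Σ v_i α_i r_i = 8·3·6 + 2·6·0 + 3·8·9 + 12·12·1 + 1·4·5 = 524 ≡ 4.
  α_i^2 mod 13 = [9, 10, 12, 1, 3].
  S_2 = Σ v_i α_i^2 r_i = 8·9·6 + 2·10·0 + 3·12·9 + 12·1·1 + 1·3·5 = 783 ≡ 3.
  S = (1, 4, 3) ≠ 0, so r is not a codeword (an error is present).
Step 3: locate the error. For a single error e at position i, S_ℓ = v_i·e·α_i^ℓ, so α_err = S_1/S_0.
  S_0^{−1} = 1^{−1} = 1 (mod 13), so α_err = 4·1 = 4 ≡ 4 = α_5. Error position i = 5.
  Consistency check: S_2/S_1 = 3·10 = 30 ≡ 4 = α_err ✓ (single-error assumption holds).
Step 4: error magnitude e = S_0/v_5 = S_0·∏_{j≠5}(α_5 − α_j) = 1·1 = 1 ≡ 1 (mod 13).
Step 5: correct position 5: c_5 = r_5 − e = 5 − 1 ≡ 4 (mod 13). Hence c = [6, 0, 9, 1, 4].
  Check: interpolating c through the α_i gives m(x) = 12 + 11·x (degree < 2) with m(α_i) = c_i for every i, so c is indeed a codeword.


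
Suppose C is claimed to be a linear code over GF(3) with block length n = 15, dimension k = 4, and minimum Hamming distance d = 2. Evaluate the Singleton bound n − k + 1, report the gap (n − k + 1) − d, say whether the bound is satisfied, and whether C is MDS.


Singleton RHS = n − k + 1 = 12, slack = 10, bound satisfied, not MDS.

Singleton bound: d ≤ n − k + 1.
Here n = 15, k = 4, so n − k + 1 = 12.
Given d = 2, check d ≤ 12: YES.
Slack = (n − k + 1) − d = 10.
The code is NOT MDS (slack = 10 > 0).
Description: the claimed parameters are [15, 4, 2]_3; such a code would be non-MDS.


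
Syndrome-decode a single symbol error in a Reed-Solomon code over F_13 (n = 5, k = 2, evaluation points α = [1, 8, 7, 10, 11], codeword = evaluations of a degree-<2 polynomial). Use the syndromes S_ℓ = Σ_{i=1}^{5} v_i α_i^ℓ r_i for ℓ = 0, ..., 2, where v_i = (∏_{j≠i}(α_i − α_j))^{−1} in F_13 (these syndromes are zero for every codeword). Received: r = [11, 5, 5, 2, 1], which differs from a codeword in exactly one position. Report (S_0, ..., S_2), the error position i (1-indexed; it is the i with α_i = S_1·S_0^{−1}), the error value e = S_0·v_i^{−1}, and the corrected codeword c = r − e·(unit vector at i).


S = (9, 7, 4), error at position 2, error magnitude e = 1, c = [11, 4, 5, 2, 1].

Step 1: column multipliers v_i = (∏_{j≠i}(α_i − α_j))^{−1} mod 13.
  i = 1 (α = 1): (1−8)(1−7)(1−10)(1−11) = (−7)·(−6)·(−9)·(−10) = 3780 ≡ 10, so v_1 = 10^{−1} = 4 (mod 13).
  i = 2 (α = 8): (8−1)(8−7)(8−10)(8−11) = 7·1·(−2)·(−3) = 42 ≡ 3, so v_2 = 3^{−1} = 9 (mod 13).
  i = 3 (α = 7): (7−1)(7−8)(7−10)(7−11) = 6·(−1)·(−3)·(−4) = −72 ≡ 6, so v_3 = 6^{−1} = 11 (mod 13).
  i = 4 (α = 10): (10−1)(10−8)(10−7)(10−11) = 9·2·3·(−1) = −54 ≡ 11, so v_4 = 11^{−1} = 6 (mod 13).
  i = 5 (α = 11): (11−1)(11−8)(11−7)(11−10) = 10·3·4·1 = 120 ≡ 3, so v_5 = 3^{−1} = 9 (mod 13).
  v = [4, 9, 11, 6, 9].
Step 2: syndromes of r = [11, 5, 5, 2, 1] (all sums mod 13).
  S_0 = Σ v_i r_i = 4·11 + 9·5 + 11·5 + 6·2 + 9·1 = 165 ≡ 9.
  S_1 = Σ v_i α_i r_i = 4·1·11 + 9·8·5 + 11·7·5 + 6·10·2 + 9·11·1 = 1008 ≡ 7.
  α_i^2 mod 13 = [1, 12, 10, 9, 4].
  S_2 = Σ v_i α_i^2 r_i = 4·1·11 + 9·12·5 + 11·10·5 + 6·9·2 + 9·4·1 = 1278 ≡ 4.
  S = (9, 7, 4) ≠ 0, so r is not a codeword (an error is present).
Step 3: locate the error. For a single error e at position i, S_ℓ = v_i·e·α_i^ℓ, so α_err = S_1/S_0.
  S_0^{−1} = 9^{−1} = 3 (mod 13), so α_err = 7·3 = 21 ≡ 8 = α_2. Error position i = 2.
  Consistency check: S_2/S_1 = 4·2 = 8 ≡ 8 = α_err ✓ (single-error assumption holds).
Step 4: error magnitude e = S_0/v_2 = S_0·∏_{j≠2}(α_2 − α_j) = 9·3 = 27 ≡ 1 (mod 13).
Step 5: correct position 2: c_2 = r_2 − e = 5 − 1 ≡ 4 (mod 13). Hence c = [11, 4, 5, 2, 1].
  Check: interpolating c through the α_i gives m(x) = 12 + 12·x (degree < 2) with m(α_i) = c_i for every i, so c is indeed a codeword.


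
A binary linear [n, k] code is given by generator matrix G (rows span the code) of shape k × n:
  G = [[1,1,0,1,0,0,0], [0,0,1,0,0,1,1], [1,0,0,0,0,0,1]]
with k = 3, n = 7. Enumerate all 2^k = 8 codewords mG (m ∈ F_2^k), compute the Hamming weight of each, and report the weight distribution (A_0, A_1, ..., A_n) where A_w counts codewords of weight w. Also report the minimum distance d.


Weight distribution: A_0 = 1, A_2 = 1, A_3 = 4, A_4 = 1, A_6 = 1. Minimum distance d = 2.

Enumerate all 2^3 = 8 messages m ∈ F_2^3.
For each, compute codeword c = mG in F_2^7, then tally its weight.
  m = 000 → c = 0000000, weight = 0.
  m = 100 → c = 1101000, weight = 3.
  m = 010 → c = 0010011, weight = 3.
  m = 110 → c = 1111011, weight = 6.
  m = 001 → c = 1000001, weight = 2.
  m = 101 → c = 0101001, weight = 3.
  m = 011 → c = 1010010, weight = 3.
  m = 111 → c = 0111010, weight = 4.
Tally weights:
  weight 0: 1 codewords.
  weight 2: 1 codewords.
  weight 3: 4 codewords.
  weight 4: 1 codewords.
  weight 6: 1 codewords.
Minimum distance d = smallest w > 0 with A_w > 0 = 2.
Sanity: Σ A_w = 8 = 2^3 = 8 ✓.


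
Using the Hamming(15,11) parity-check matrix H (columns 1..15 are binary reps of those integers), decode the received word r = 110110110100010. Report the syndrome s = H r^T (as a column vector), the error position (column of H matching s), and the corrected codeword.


s = (1, 0, 0, 1)^T, error position = 9, corrected codeword c = 110110111100010

Compute s = H r^T mod 2 one row at a time:
  s_1 = 1 + 0 + 1 + 0 + 0 + 0 + 1 + 0 = 3 ≡ 1 (mod 2).
  s_2 = 1 + 1 + 0 + 1 + 0 + 0 + 1 + 0 = 4 ≡ 0 (mod 2).
  s_3 = 1 + 0 + 0 + 1 + 1 + 0 + 1 + 0 = 4 ≡ 0 (mod 2).
  s_4 = 1 + 0 + 1 + 1 + 0 + 0 + 0 + 0 = 3 ≡ 1 (mod 2).
s = (1, 0, 0, 1)^T — this equals column 9 of H (binary 1001), so error is at position 9.
Correct: flip bit 9 of r = 110110110100010 to get c = 110110111100010.


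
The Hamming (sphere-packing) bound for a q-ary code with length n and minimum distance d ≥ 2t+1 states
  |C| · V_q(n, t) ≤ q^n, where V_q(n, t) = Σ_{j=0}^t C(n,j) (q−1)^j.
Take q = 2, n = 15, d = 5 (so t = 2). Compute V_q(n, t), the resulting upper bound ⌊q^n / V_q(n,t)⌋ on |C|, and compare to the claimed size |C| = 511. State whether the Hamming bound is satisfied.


V_q(n, t) = 121, q^n = 32768, Hamming bound = 270, |C| = 511 > bound (violated).

Step 1: Compute V_q(n, t) = Σ_{j=0}^2 C(n, j) (q−1)^j.
  j = 0: C(15,0)·(1)^0 = 1·1 = 1.
  j = 1: C(15,1)·(1)^1 = 15·1 = 15.
  j = 2: C(15,2)·(1)^2 = 105·1 = 105.
  V_q(n, t) = 1 + 15 + 105 = 121.
Step 2: q^n = 2^15 = 32768.
Step 3: Hamming bound ⌊q^n / V_q(n,t)⌋ = ⌊32768/121⌋ = 270.
Step 4: Compare |C| = 511 to 270: violated.
The claimed |C| lies above the Hamming bound, so no 2-ary code of length 15 with d ≥ 5 can have 511 codewords.


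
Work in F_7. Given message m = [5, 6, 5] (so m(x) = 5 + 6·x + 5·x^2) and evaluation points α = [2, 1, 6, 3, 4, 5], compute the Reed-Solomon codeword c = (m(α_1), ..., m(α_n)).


c = [2, 2, 4, 5, 4, 6]

Message polynomial: m(x) = 5 + 6·x + 5·x^2 (mod 7).
For each evaluation point α_i, compute m(α_i) mod 7:
  α_1 = 2: Horner steps 5 → 2 → 2, so m(2) = 2.
  α_2 = 1: Horner steps 5 → 4 → 2, so m(1) = 2.
  α_3 = 6: Horner steps 5 → 1 → 4, so m(6) = 4.
  α_4 = 3: Horner steps 5 → 0 → 5, so m(3) = 5.
  α_5 = 4: Horner steps 5 → 5 → 4, so m(4) = 4.
  α_6 = 5: Horner steps 5 → 3 → 6, so m(5) = 6.
Codeword c = [2, 2, 4, 5, 4, 6] ∈ F_7^6.


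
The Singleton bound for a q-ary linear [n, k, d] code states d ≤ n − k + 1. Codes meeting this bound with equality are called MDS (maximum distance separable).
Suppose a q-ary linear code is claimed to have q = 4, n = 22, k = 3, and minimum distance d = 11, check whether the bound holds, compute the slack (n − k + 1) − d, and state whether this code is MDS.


Singleton RHS = n − k + 1 = 20, slack = 9, bound satisfied, not MDS.

Singleton bound: d ≤ n − k + 1.
Here n = 22, k = 3, so n − k + 1 = 20.
Given d = 11, check d ≤ 20: YES.
Slack = (n − k + 1) − d = 9.
The code is NOT MDS (slack = 9 > 0).
Description: the claimed parameters are [22, 3, 11]_4; such a code would be non-MDS.


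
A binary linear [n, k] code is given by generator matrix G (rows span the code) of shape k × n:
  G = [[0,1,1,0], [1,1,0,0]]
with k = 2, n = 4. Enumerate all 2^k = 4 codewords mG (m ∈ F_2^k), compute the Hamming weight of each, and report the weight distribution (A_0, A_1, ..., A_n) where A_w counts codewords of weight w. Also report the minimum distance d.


Weight distribution: A_0 = 1, A_2 = 3. Minimum distance d = 2.

Enumerate all 2^2 = 4 messages m ∈ F_2^2.
For each, compute codeword c = mG in F_2^4, then tally its weight.
  m = 00 → c = 0000, weight = 0.
  m = 10 → c = 0110, weight = 2.
  m = 01 → c = 1100, weight = 2.
  m = 11 → c = 1010, weight = 2.
Tally weights:
  weight 0: 1 codewords.
  weight 2: 3 codewords.
Minimum distance d = smallest w > 0 with A_w > 0 = 2.
Sanity: Σ A_w = 4 = 2^2 = 4 ✓.


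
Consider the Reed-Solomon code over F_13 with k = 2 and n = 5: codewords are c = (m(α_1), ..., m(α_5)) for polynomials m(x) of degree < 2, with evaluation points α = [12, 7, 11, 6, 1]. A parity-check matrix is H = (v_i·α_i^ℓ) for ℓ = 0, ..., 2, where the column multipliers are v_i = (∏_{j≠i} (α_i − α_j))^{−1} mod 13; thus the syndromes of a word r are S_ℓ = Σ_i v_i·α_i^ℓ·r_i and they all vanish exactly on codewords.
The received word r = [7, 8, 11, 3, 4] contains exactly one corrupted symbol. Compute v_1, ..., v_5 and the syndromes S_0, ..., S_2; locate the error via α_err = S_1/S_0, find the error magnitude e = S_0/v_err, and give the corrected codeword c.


S = (6, 1, 11), error at position 3, error magnitude e = 9, c = [7, 8, 2, 3, 4].

Step 1: column multipliers v_i = (∏_{j≠i}(α_i − α_j))^{−1} mod 13.
  i = 1 (α = 12): (12−7)(12−11)(12−6)(12−1) = 5·1·6·11 = 330 ≡ 5, so v_1 = 5^{−1} = 8 (mod 13).
  i = 2 (α = 7): (7−12)(7−11)(7−6)(7−1) = (−5)·(−4)·1·6 = 120 ≡ 3, so v_2 = 3^{−1} = 9 (mod 13).
  i = 3 (α = 11): (11−12)(11−7)(11−6)(11−1) = (−1)·4·5·10 = −200 ≡ 8, so v_3 = 8^{−1} = 5 (mod 13).
  i = 4 (α = 6): (6−12)(6−7)(6−11)(6−1) = (−6)·(−1)·(−5)·5 = −150 ≡ 6, so v_4 = 6^{−1} = 11 (mod 13).
  i = 5 (α = 1): (1−12)(1−7)(1−11)(1−6) = (−11)·(−6)·(−10)·(−5) = 3300 ≡ 11, so v_5 = 11^{−1} = 6 (mod 13).
  v = [8, 9, 5, 11, 6].
Step 2: syndromes of r = [7, 8, 11, 3, 4] (all sums mod 13).
  S_0 = Σ v_i r_i = 8·7 + 9·8 + 5·11 + 11·3 + 6·4 = 240 ≡ 6.
  S_1 = Σ v_i α_i r_i = 8·12·7 + 9·7·8 + 5·11·11 + 11·6·3 + 6·1·4 = 2003 ≡ 1.
  α_i^2 mod 13 = [1, 10, 4, 10, 1].
  S_2 = Σ v_i α_i^2 r_i = 8·1·7 + 9·10·8 + 5·4·11 + 11·10·3 + 6·1·4 = 1350 ≡ 11.
  S = (6, 1, 11) ≠ 0, so r is not a codeword (an error is present).
Step 3: locate the error. For a single error e at position i, S_ℓ = v_i·e·α_i^ℓ, so α_err = S_1/S_0.
  S_0^{−1} = 6^{−1} = 11 (mod 13), so α_err = 1·11 = 11 ≡ 11 = α_3. Error position i = 3.
  Consistency check: S_2/S_1 = 11·1 = 11 ≡ 11 = α_err ✓ (single-error assumption holds).
Step 4: error magnitude e = S_0/v_3 = S_0·∏_{j≠3}(α_3 − α_j) = 6·8 = 48 ≡ 9 (mod 13).
Step 5: correct position 3: c_3 = r_3 − e = 11 − 9 ≡ 2 (mod 13). Hence c = [7, 8, 2, 3, 4].
  Check: interpolating c through the α_i gives m(x) = 12 + 5·x (degree < 2) with m(α_i) = c_i for every i, so c is indeed a codeword.


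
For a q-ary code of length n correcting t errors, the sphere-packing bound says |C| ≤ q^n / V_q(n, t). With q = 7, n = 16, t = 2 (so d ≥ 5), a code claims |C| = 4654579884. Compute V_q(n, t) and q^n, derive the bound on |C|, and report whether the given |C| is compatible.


V_q(n, t) = 4417, q^n = 33232930569601, Hamming bound = 7523869270, |C| = 4654579884 ≤ bound (satisfied).

Step 1: Compute V_q(n, t) = Σ_{j=0}^2 C(n, j) (q−1)^j.
  j = 0: C(16,0)·(6)^0 = 1·1 = 1.
  j = 1: C(16,1)·(6)^1 = 16·6 = 96.
  j = 2: C(16,2)·(6)^2 = 120·36 = 4320.
  V_q(n, t) = 1 + 96 + 4320 = 4417.
Step 2: q^n = 7^16 = 33232930569601.
Step 3: Hamming bound ⌊q^n / V_q(n,t)⌋ = ⌊33232930569601/4417⌋ = 7523869270.
Step 4: Compare |C| = 4654579884 to 7523869270: satisfied.
The claimed |C| lies below the Hamming bound.


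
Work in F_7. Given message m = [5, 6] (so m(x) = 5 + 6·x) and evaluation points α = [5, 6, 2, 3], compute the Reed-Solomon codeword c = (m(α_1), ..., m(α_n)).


c = [0, 6, 3, 2]

Message polynomial: m(x) = 5 + 6·x (mod 7).
For each evaluation point α_i, compute m(α_i) mod 7:
  α_1 = 5: Horner steps 6 → 0, so m(5) = 0.
  α_2 = 6: Horner steps 6 → 6, so m(6) = 6.
  α_3 = 2: Horner steps 6 → 3, so m(2) = 3.
  α_4 = 3: Horner steps 6 → 2, so m(3) = 2.
Codeword c = [0, 6, 3, 2] ∈ F_7^4.


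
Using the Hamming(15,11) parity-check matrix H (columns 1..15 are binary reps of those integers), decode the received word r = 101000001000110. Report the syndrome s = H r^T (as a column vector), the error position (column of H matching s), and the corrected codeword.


s = (1, 0, 0, 0)^T, error position = 8, corrected codeword c = 101000011000110

Compute s = H r^T mod 2 one row at a time:
  s_1 = 0 + 1 + 0 + 0 + 0 + 1 + 1 + 0 = 3 ≡ 1 (mod 2).
  s_2 = 0 + 0 + 0 + 0 + 0 + 1 + 1 + 0 = 2 ≡ 0 (mod 2).
  s_3 = 0 + 1 + 0 + 0 + 0 + 0 + 1 + 0 = 2 ≡ 0 (mod 2).
  s_4 = 1 + 1 + 0 + 0 + 1 + 0 + 1 + 0 = 4 ≡ 0 (mod 2).
s = (1, 0, 0, 0)^T — this equals column 8 of H (binary 1000), so error is at position 8.
Correct: flip bit 8 of r = 101000001000110 to get c = 101000011000110.


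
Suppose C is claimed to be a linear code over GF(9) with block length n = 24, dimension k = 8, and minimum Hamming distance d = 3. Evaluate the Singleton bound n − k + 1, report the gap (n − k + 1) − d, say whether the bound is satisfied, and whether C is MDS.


Singleton RHS = n − k + 1 = 17, slack = 14, bound satisfied, not MDS.

Singleton bound: d ≤ n − k + 1.
Here n = 24, k = 8, so n − k + 1 = 17.
Given d = 3, check d ≤ 17: YES.
Slack = (n − k + 1) − d = 14.
The code is NOT MDS (slack = 14 > 0).
Description: the claimed parameters are [24, 8, 3]_9; such a code would be non-MDS.


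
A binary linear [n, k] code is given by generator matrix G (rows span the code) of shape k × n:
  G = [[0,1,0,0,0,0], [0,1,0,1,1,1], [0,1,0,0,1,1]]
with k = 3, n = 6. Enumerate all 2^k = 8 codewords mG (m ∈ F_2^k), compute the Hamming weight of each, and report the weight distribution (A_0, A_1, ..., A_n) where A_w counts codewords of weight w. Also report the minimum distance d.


Weight distribution: A_0 = 1, A_1 = 2, A_2 = 2, A_3 = 2, A_4 = 1. Minimum distance d = 1.

Enumerate all 2^3 = 8 messages m ∈ F_2^3.
For each, compute codeword c = mG in F_2^6, then tally its weight.
  m = 000 → c = 000000, weight = 0.
  m = 100 → c = 010000, weight = 1.
  m = 010 → c = 010111, weight = 4.
  m = 110 → c = 000111, weight = 3.
  m = 001 → c = 010011, weight = 3.
  m = 101 → c = 000011, weight = 2.
  m = 011 → c = 000100, weight = 1.
  m = 111 → c = 010100, weight = 2.
Tally weights:
  weight 0: 1 codewords.
  weight 1: 2 codewords.
  weight 2: 2 codewords.
  weight 3: 2 codewords.
  weight 4: 1 codewords.
Minimum distance d = smallest w > 0 with A_w > 0 = 1.
Sanity: Σ A_w = 8 = 2^3 = 8 ✓.


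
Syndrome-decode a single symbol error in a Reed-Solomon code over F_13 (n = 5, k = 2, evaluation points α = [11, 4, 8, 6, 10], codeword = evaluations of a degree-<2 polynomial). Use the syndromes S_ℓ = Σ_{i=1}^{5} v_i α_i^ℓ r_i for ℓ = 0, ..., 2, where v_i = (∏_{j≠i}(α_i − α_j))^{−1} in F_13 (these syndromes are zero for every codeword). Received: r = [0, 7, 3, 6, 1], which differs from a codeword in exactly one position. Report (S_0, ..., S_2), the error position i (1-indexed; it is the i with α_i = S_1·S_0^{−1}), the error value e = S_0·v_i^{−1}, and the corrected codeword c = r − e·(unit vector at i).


S = (6, 10, 8), error at position 4, error magnitude e = 1, c = [0, 7, 3, 5, 1].

Step 1: column multipliers v_i = (∏_{j≠i}(α_i − α_j))^{−1} mod 13.
  i = 1 (α = 11): (11−4)(11−8)(11−6)(11−10) = 7·3·5·1 = 105 ≡ 1, so v_1 = 1^{−1} = 1 (mod 13).
  i = 2 (α = 4): (4−11)(4−8)(4−6)(4−10) = (−7)·(−4)·(−2)·(−6) = 336 ≡ 11, so v_2 = 11^{−1} = 6 (mod 13).
  i = 3 (α = 8): (8−11)(8−4)(8−6)(8−10) = (−3)·4·2·(−2) = 48 ≡ 9, so v_3 = 9^{−1} = 3 (mod 13).
  i = 4 (α = 6): (6−11)(6−4)(6−8)(6−10) = (−5)·2·(−2)·(−4) = −80 ≡ 11, so v_4 = 11^{−1} = 6 (mod 13).
  i = 5 (α = 10): (10−11)(10−4)(10−8)(10−6) = (−1)·6·2·4 = −48 ≡ 4, so v_5 = 4^{−1} = 10 (mod 13).
  v = [1, 6, 3, 6, 10].
Step 2: syndromes of r = [0, 7, 3, 6, 1] (all sums mod 13).
  S_0 = Σ v_i r_i = 1·0 + 6·7 + 3·3 + 6·6 + 10·1 = 97 ≡ 6.
  S_1 = Σ v_i α_i r_i = 1·11·0 + 6·4·7 + 3·8·3 + 6·6·6 + 10·10·1 = 556 ≡ 10.
  α_i^2 mod 13 = [4, 3, 12, 10, 9].
  S_2 = Σ v_i α_i^2 r_i = 1·4·0 + 6·3·7 + 3·12·3 + 6·10·6 + 10·9·1 = 684 ≡ 8.
  S = (6, 10, 8) ≠ 0, so r is not a codeword (an error is present).
Step 3: locate the error. For a single error e at position i, S_ℓ = v_i·e·α_i^ℓ, so α_err = S_1/S_0.
  S_0^{−1} = 6^{−1} = 11 (mod 13), so α_err = 10·11 = 110 ≡ 6 = α_4. Error position i = 4.
  Consistency check: S_2/S_1 = 8·4 = 32 ≡ 6 = α_err ✓ (single-error assumption holds).
Step 4: error magnitude e = S_0/v_4 = S_0·∏_{j≠4}(α_4 − α_j) = 6·11 = 66 ≡ 1 (mod 13).
Step 5: correct position 4: c_4 = r_4 − e = 6 − 1 ≡ 5 (mod 13). Hence c = [0, 7, 3, 5, 1].
  Check: interpolating c through the α_i gives m(x) = 11 + 12·x (degree < 2) with m(α_i) = c_i for every i, so c is indeed a codeword.


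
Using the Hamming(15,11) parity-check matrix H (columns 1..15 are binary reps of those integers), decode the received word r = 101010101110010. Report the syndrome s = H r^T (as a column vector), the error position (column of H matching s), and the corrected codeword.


s = (0, 1, 1, 0)^T, error position = 6, corrected codeword c = 101011101110010

Compute s = H r^T mod 2 one row at a time:
  s_1 = 0 + 1 + 1 + 1 + 0 + 0 + 1 + 0 = 4 ≡ 0 (mod 2).
  s_2 = 0 + 1 + 0 + 1 + 0 + 0 + 1 + 0 = 3 ≡ 1 (mod 2).
  s_3 = 0 + 1 + 0 + 1 + 1 + 1 + 1 + 0 = 5 ≡ 1 (mod 2).
  s_4 = 1 + 1 + 1 + 1 + 1 + 1 + 0 + 0 = 6 ≡ 0 (mod 2).
s = (0, 1, 1, 0)^T — this equals column 6 of H (binary 0110), so error is at position 6.
Correct: flip bit 6 of r = 101010101110010 to get c = 101011101110010.


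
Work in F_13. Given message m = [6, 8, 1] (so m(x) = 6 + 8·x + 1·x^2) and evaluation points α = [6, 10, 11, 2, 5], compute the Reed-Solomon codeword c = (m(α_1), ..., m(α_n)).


c = [12, 4, 7, 0, 6]

Message polynomial: m(x) = 6 + 8·x + 1·x^2 (mod 13).
For each evaluation point α_i, compute m(α_i) mod 13:
  α_1 = 6: Horner steps 1 → 1 → 12, so m(6) = 12.
  α_2 = 10: Horner steps 1 → 5 → 4, so m(10) = 4.
  α_3 = 11: Horner steps 1 → 6 → 7, so m(11) = 7.
  α_4 = 2: Horner steps 1 → 10 → 0, so m(2) = 0.
  α_5 = 5: Horner steps 1 → 0 → 6, so m(5) = 6.
Codeword c = [12, 4, 7, 0, 6] ∈ F_13^5.


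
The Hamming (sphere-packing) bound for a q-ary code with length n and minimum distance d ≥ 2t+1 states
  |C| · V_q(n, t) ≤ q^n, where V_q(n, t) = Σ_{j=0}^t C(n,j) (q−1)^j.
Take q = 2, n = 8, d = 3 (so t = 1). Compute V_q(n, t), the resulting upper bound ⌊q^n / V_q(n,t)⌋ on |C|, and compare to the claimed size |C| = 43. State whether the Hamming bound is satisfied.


V_q(n, t) = 9, q^n = 256, Hamming bound = 28, |C| = 43 > bound (violated).

Step 1: Compute V_q(n, t) = Σ_{j=0}^1 C(n, j) (q−1)^j.
  j = 0: C(8,0)·(1)^0 = 1·1 = 1.
  j = 1: C(8,1)·(1)^1 = 8·1 = 8.
  V_q(n, t) = 1 + 8 = 9.
Step 2: q^n = 2^8 = 256.
Step 3: Hamming bound ⌊q^n / V_q(n,t)⌋ = ⌊256/9⌋ = 28.
Step 4: Compare |C| = 43 to 28: violated.
The claimed |C| lies above the Hamming bound, so no 2-ary code of length 8 with d ≥ 3 can have 43 codewords.


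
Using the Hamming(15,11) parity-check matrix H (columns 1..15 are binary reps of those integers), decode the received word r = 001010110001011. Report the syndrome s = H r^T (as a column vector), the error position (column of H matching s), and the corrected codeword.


s = (0, 1, 0, 0)^T, error position = 4, corrected codeword c = 001110110001011

Compute s = H r^T mod 2 one row at a time:
  s_1 = 1 + 0 + 0 + 0 + 1 + 0 + 1 + 1 = 4 ≡ 0 (mod 2).
  s_2 = 0 + 1 + 0 + 1 + 1 + 0 + 1 + 1 = 5 ≡ 1 (mod 2).
  s_3 = 0 + 1 + 0 + 1 + 0 + 0 + 1 + 1 = 4 ≡ 0 (mod 2).
  s_4 = 0 + 1 + 1 + 1 + 0 + 0 + 0 + 1 = 4 ≡ 0 (mod 2).
s = (0, 1, 0, 0)^T — this equals column 4 of H (binary 0100), so error is at position 4.
Correct: flip bit 4 of r = 001010110001011 to get c = 001110110001011.


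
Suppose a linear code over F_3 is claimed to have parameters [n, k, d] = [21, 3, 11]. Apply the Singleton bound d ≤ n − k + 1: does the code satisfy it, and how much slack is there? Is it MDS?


Singleton RHS = n − k + 1 = 19, slack = 8, bound satisfied, not MDS.

Singleton bound: d ≤ n − k + 1.
Here n = 21, k = 3, so n − k + 1 = 19.
Given d = 11, check d ≤ 19: YES.
Slack = (n − k + 1) − d = 8.
The code is NOT MDS (slack = 8 > 0).
Description: the claimed parameters are [21, 3, 11]_3; such a code would be non-MDS.


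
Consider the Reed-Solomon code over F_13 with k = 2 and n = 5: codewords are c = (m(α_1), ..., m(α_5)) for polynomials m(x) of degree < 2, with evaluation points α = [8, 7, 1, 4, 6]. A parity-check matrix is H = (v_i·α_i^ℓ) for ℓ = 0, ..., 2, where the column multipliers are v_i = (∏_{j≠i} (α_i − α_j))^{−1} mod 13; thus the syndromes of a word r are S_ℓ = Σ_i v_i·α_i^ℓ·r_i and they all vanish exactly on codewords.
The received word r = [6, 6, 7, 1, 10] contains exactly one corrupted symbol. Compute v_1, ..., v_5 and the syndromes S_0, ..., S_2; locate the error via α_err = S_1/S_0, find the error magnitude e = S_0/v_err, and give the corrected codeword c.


S = (3, 8, 4), error at position 2, error magnitude e = 11, c = [6, 8, 7, 1, 10].

Step 1: column multipliers v_i = (∏_{j≠i}(α_i − α_j))^{−1} mod 13.
  i = 1 (α = 8): (8−7)(8−1)(8−4)(8−6) = 1·7·4·2 = 56 ≡ 4, so v_1 = 4^{−1} = 10 (mod 13).
  i = 2 (α = 7): (7−8)(7−1)(7−4)(7−6) = (−1)·6·3·1 = −18 ≡ 8, so v_2 = 8^{−1} = 5 (mod 13).
  i = 3 (α = 1): (1−8)(1−7)(1−4)(1−6) = (−7)·(−6)·(−3)·(−5) = 630 ≡ 6, so v_3 = 6^{−1} = 11 (mod 13).
  i = 4 (α = 4): (4−8)(4−7)(4−1)(4−6) = (−4)·(−3)·3·(−2) = −72 ≡ 6, so v_4 = 6^{−1} = 11 (mod 13).
  i = 5 (α = 6): (6−8)(6−7)(6−1)(6−4) = (−2)·(−1)·5·2 = 20 ≡ 7, so v_5 = 7^{−1} = 2 (mod 13).
  v = [10, 5, 11, 11, 2].
Step 2: syndromes of r = [6, 6, 7, 1, 10] (all sums mod 13).
  S_0 = Σ v_i r_i = 10·6 + 5·6 + 11·7 + 11·1 + 2·10 = 198 ≡ 3.
  S_1 = Σ v_i α_i r_i = 10·8·6 + 5·7·6 + 11·1·7 + 11·4·1 + 2·6·10 = 931 ≡ 8.
  α_i^2 mod 13 = [12, 10, 1, 3, 10].
  S_2 = Σ v_i α_i^2 r_i = 10·12·6 + 5·10·6 + 11·1·7 + 11·3·1 + 2·10·10 = 1330 ≡ 4.
  S = (3, 8, 4) ≠ 0, so r is not a codeword (an error is present).
Step 3: locate the error. For a single error e at position i, S_ℓ = v_i·e·α_i^ℓ, so α_err = S_1/S_0.
  S_0^{−1} = 3^{−1} = 9 (mod 13), so α_err = 8·9 = 72 ≡ 7 = α_2. Error position i = 2.
  Consistency check: S_2/S_1 = 4·5 = 20 ≡ 7 = α_err ✓ (single-error assumption holds).
Step 4: error magnitude e = S_0/v_2 = S_0·∏_{j≠2}(α_2 − α_j) = 3·8 = 24 ≡ 11 (mod 13).
Step 5: correct position 2: c_2 = r_2 − e = 6 − 11 ≡ 8 (mod 13). Hence c = [6, 8, 7, 1, 10].
  Check: interpolating c through the α_i gives m(x) = 9 + 11·x (degree < 2) with m(α_i) = c_i for every i, so c is indeed a codeword.


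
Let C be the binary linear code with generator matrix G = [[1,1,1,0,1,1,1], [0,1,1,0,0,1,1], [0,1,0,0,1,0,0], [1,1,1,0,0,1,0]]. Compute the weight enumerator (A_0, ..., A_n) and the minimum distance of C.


Weight distribution: A_0 = 1, A_2 = 7, A_4 = 7, A_6 = 1. Minimum distance d = 2.

Enumerate all 2^4 = 16 messages m ∈ F_2^4.
For each, compute codeword c = mG in F_2^7, then tally its weight.
  m = 0000 → c = 0000000, weight = 0.
  m = 1000 → c = 1110111, weight = 6.
  m = 0100 → c = 0110011, weight = 4.
  m = 1100 → c = 1000100, weight = 2.
  m = 0010 → c = 0100100, weight = 2.
  m = 1010 → c = 1010011, weight = 4.
  m = 0110 → c = 0010111, weight = 4.
  m = 1110 → c = 1100000, weight = 2.
  m = 0001 → c = 1110010, weight = 4.
  m = 1001 → c = 0000101, weight = 2.
  m = 0101 → c = 1000001, weight = 2.
  m = 1101 → c = 0110110, weight = 4.
  m = 0011 → c = 1010110, weight = 4.
  m = 1011 → c = 0100001, weight = 2.
  m = 0111 → c = 1100101, weight = 4.
  m = 1111 → c = 0010010, weight = 2.
Tally weights:
  weight 0: 1 codewords.
  weight 2: 7 codewords.
  weight 4: 7 codewords.
  weight 6: 1 codewords.
Minimum distance d = smallest w > 0 with A_w > 0 = 2.
Sanity: Σ A_w = 16 = 2^4 = 16 ✓.
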